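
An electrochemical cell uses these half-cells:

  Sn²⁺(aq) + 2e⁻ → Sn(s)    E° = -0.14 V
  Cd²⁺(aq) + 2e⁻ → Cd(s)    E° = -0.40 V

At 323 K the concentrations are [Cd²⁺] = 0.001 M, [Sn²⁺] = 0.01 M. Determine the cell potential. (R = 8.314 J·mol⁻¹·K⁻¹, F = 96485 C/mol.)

0.292 V

The Sn²⁺/Sn couple has the higher reduction potential and acts as the cathode, so E°_cell = -0.14 − (-0.40) = 0.26 V.
Balancing electrons gives n = 2; the reaction quotient is Q = [Cd²⁺]/[Sn²⁺] = 0.100.
E = E° − (RT/nF) ln Q = 0.26 − (8.314×323)/(2×96485) × (-2.303) = 0.260 + 0.032 = 0.292 V.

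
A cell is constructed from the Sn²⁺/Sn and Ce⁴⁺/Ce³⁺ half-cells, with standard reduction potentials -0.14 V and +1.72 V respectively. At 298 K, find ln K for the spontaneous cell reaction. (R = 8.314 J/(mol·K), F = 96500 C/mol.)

E°_cell = +1.72 − (-0.14) = 1.86 V, with n = 2 electrons transferred.
At equilibrium E = 0, so the Nernst equation gives ln K = nFE°/RT = (2)(96500)(1.86)/((8.314)(298)) = 144.89.

ln K = 144.9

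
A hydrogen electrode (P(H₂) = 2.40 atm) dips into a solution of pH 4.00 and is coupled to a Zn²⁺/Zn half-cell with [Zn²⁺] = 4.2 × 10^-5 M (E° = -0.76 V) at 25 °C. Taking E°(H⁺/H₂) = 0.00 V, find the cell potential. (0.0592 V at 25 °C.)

The hydrogen couple is the cathode, so E°_cell = 0.76 V; n = 2.
[H⁺] = 10^(−4.00) = 1 × 10^-4 M, and Q = [Zn²⁺]·P(H₂) / [H⁺]^2 = 1.01 × 10^4.
E = E° − (0.0592/2) log Q = 0.76 − (0.0592/2)(4.003) = 0.642 V.

0.64 V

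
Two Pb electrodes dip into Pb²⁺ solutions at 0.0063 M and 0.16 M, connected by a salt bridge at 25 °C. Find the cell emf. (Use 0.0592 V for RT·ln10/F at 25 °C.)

Both half-cells are Pb²⁺/Pb, so E°_cell = 0. The concentrated side is the cathode; the cell reaction moves Pb²⁺ from high to low concentration with n = 2.
Q = [Pb²⁺]_dilute/[Pb²⁺]_conc = 0.0063/0.16 = 0.0394.
E = 0 − (0.0592/2) log Q = −(0.0592/2)(-1.405) = 0.0416 V.

0.042 V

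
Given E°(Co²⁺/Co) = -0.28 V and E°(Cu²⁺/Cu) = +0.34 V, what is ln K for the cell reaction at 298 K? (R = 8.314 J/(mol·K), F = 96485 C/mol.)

E°_cell = +0.34 − (-0.28) = 0.62 V, with n = 2 electrons transferred.
At equilibrium E = 0, so the Nernst equation gives ln K = nFE°/RT = (2)(96485)(0.62)/((8.314)(298)) = 48.29.

ln K = 48.3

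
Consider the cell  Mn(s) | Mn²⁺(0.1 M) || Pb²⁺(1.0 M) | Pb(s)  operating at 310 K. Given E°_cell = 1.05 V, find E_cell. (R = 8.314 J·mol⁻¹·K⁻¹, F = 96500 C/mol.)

Balancing electrons gives n = 2; the reaction quotient is Q = [Mn²⁺]/[Pb²⁺] = 0.100.
E = E° − (RT/nF) ln Q = 1.05 − (8.314×310)/(2×96500) × (-2.303) = 1.050 + 0.031 = 1.081 V.

1.08 V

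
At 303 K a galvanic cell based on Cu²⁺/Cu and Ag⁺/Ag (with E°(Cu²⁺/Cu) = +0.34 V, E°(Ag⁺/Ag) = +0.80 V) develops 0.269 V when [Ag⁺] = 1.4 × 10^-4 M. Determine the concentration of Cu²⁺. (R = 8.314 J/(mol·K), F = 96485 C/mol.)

From the Nernst equation, ln Q = nF(E° − E)/RT = 2×96485×(0.46 − 0.269)/(8.314×303) = 14.631, so Q = 2.26 × 10^6.
With Q = [Cu²⁺]/[Ag⁺]^2 and the known concentrations, [Cu²⁺] in the numerator gives [Cu²⁺] = 0.044 M.

0.044 M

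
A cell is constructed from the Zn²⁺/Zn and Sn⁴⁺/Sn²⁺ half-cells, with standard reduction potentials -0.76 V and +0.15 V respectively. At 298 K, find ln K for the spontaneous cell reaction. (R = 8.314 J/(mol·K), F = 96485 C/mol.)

ln K = 70.9

E°_cell = +0.15 − (-0.76) = 0.91 V, with n = 2 electrons transferred.
At equilibrium E = 0, so the Nernst equation gives ln K = nFE°/RT = (2)(96485)(0.91)/((8.314)(298)) = 70.88.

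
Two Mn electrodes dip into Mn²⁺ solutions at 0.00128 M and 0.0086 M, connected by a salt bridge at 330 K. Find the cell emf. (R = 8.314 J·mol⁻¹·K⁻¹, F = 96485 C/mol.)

Both half-cells are Mn²⁺/Mn, so E°_cell = 0. The concentrated side is the cathode; the cell reaction moves Mn²⁺ from high to low concentration with n = 2.
Q = [Mn²⁺]_dilute/[Mn²⁺]_conc = 0.00128/0.0086 = 0.149.
E = 0 − (RT/nF) ln Q = −((8.314×330)/(2×96485))(-1.905) = 0.0271 V.

0.027 V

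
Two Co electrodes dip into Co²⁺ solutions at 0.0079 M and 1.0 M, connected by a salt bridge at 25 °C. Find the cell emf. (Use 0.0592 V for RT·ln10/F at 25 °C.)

0.062 V

Both half-cells are Co²⁺/Co, so E°_cell = 0. The concentrated side is the cathode; the cell reaction moves Co²⁺ from high to low concentration with n = 2.
Q = [Co²⁺]_dilute/[Co²⁺]_conc = 0.0079/1.0 = 0.00790.
E = 0 − (0.0592/2) log Q = −(0.0592/2)(-2.102) = 0.0622 V.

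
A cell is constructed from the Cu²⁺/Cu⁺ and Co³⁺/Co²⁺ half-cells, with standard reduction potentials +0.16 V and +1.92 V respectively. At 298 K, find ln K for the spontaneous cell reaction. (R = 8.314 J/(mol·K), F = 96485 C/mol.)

E°_cell = +1.92 − (+0.16) = 1.76 V, with n = 1 electron transferred.
At equilibrium E = 0, so the Nernst equation gives ln K = nFE°/RT = (1)(96485)(1.76)/((8.314)(298)) = 68.54.

ln K = 68.5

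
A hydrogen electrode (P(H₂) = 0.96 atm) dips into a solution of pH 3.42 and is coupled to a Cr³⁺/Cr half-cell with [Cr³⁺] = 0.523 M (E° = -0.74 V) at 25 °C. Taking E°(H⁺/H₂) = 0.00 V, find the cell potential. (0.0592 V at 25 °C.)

0.54 V

The hydrogen couple is the cathode, so E°_cell = 0.74 V; n = 6.
[H⁺] = 10^(−3.42) = 3.8 × 10^-4 M, and Q = [Cr³⁺]^2·P(H₂)^3 / [H⁺]^6 = 8.01 × 10^19.
E = E° − (0.0592/6) log Q = 0.74 − (0.0592/6)(19.904) = 0.544 V.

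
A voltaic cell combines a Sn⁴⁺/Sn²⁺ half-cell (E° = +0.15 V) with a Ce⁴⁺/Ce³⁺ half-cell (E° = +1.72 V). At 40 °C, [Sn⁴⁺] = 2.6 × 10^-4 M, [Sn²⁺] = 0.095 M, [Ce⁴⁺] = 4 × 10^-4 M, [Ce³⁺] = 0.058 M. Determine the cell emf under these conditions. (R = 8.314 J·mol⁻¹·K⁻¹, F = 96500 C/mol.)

1.52 V

The Ce⁴⁺/Ce³⁺ couple has the higher reduction potential and acts as the cathode, so E°_cell = +1.72 − (+0.15) = 1.57 V.
Balancing electrons gives n = 2; the reaction quotient is Q = [Sn⁴⁺]·[Ce³⁺]^2/([Sn²⁺]·[Ce⁴⁺]^2) = 57.5.
E = E° − (RT/nF) ln Q = 1.57 − (8.314×313)/(2×96500) × (4.053) = 1.570 − 0.055 = 1.515 V.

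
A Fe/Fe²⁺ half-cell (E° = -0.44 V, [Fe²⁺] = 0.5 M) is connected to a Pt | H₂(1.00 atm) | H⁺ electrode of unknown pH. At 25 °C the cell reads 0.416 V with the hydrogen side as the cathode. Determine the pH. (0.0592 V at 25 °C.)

pH = 0.56

E°_cell = 0.44 V and n = 2.
log Q = n(E° − E)/0.0592 = 2×(0.44 − 0.416)/0.0592 = 0.811.
With Q = [Fe²⁺]·P(H₂) / [H⁺]^2, solving for [H⁺] gives log[H⁺] = -0.556, so pH = 0.56.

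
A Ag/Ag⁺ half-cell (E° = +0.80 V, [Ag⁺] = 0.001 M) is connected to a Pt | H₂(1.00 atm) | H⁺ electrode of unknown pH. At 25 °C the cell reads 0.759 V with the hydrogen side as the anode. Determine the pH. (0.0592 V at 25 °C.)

pH = 2.31

E°_cell = 0.80 V and n = 2.
log Q = n(E° − E)/0.0592 = 2×(0.80 − 0.759)/0.0592 = 1.385.
With Q = [H⁺]^2 / ([Ag⁺]^2·P(H₂)), solving for [H⁺] gives log[H⁺] = -2.307, so pH = 2.31.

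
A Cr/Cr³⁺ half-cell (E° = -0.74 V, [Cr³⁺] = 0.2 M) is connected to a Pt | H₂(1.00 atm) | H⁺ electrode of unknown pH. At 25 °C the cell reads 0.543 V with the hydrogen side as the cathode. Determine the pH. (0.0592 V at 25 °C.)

pH = 3.56

E°_cell = 0.74 V and n = 6.
log Q = n(E° − E)/0.0592 = 6×(0.74 − 0.543)/0.0592 = 19.966.
With Q = [Cr³⁺]^2·P(H₂)^3 / [H⁺]^6, solving for [H⁺] gives log[H⁺] = -3.561, so pH = 3.56.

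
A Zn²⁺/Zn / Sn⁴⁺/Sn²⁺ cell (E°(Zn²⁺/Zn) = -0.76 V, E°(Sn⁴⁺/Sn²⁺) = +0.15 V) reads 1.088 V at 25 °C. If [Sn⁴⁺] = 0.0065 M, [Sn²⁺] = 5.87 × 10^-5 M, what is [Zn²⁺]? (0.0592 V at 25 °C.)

From the Nernst equation, log Q = n(E° − E)/0.0592 = 2(0.91 − 1.088)/0.0592 = -6.014, so Q = 9.69 × 10^-7.
With Q = [Zn²⁺]·[Sn²⁺]/[Sn⁴⁺] and the known concentrations, [Zn²⁺] in the numerator gives [Zn²⁺] = 1.1 × 10^-4 M.

1.1 × 10^-4 M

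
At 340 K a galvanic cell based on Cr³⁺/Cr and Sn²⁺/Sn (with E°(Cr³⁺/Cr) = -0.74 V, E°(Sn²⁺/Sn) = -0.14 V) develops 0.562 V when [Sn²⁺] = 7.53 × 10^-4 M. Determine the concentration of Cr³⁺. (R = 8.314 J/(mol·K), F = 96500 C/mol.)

From the Nernst equation, ln Q = nF(E° − E)/RT = 6×96500×(0.60 − 0.562)/(8.314×340) = 7.783, so Q = 2400.
With Q = [Cr³⁺]^2/[Sn²⁺]^3 and the known concentrations, [Cr³⁺]^2 in the numerator gives [Cr³⁺] = 0.001 M.

0.001 M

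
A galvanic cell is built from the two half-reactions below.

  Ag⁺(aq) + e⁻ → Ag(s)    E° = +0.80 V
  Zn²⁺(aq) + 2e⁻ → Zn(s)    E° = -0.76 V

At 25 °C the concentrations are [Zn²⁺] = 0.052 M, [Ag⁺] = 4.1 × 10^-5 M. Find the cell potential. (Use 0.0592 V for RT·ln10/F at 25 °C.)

1.34 V

The Ag⁺/Ag couple has the higher reduction potential and acts as the cathode, so E°_cell = +0.80 − (-0.76) = 1.56 V.
Balancing electrons gives n = 2; the reaction quotient is Q = [Zn²⁺]/[Ag⁺]^2 = 3.09 × 10^7.
At 25 °C, E = E° − (0.0592/n) log Q = 1.56 − (0.0592/2)(7.490) = 1.560 − 0.222 = 1.338 V.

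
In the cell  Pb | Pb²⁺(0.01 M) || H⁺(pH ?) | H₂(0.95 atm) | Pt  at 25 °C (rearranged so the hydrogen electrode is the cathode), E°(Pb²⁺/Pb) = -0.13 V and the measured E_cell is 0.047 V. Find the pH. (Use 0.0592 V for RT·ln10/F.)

E°_cell = 0.13 V and n = 2.
log Q = n(E° − E)/0.0592 = 2×(0.13 − 0.047)/0.0592 = 2.804.
With Q = [Pb²⁺]·P(H₂) / [H⁺]^2, solving for [H⁺] gives log[H⁺] = -2.413, so pH = 2.41.

pH = 2.41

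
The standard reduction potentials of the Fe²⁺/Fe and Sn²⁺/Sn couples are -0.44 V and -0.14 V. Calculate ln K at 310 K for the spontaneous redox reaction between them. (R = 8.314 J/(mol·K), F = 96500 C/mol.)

ln K = 22.5

E°_cell = -0.14 − (-0.44) = 0.30 V, with n = 2 electrons transferred.
At equilibrium E = 0, so the Nernst equation gives ln K = nFE°/RT = (2)(96500)(0.30)/((8.314)(310)) = 22.47.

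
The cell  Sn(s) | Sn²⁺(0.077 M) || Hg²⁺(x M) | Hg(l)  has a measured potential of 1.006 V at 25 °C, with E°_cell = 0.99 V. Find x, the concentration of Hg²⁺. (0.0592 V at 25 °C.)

From the Nernst equation, log Q = n(E° − E)/0.0592 = 2(0.99 − 1.006)/0.0592 = -0.541, so Q = 0.288.
With Q = [Sn²⁺]/[Hg²⁺] and the known concentrations, [Hg²⁺] in the denominator gives [Hg²⁺] = 0.27 M.

0.27 M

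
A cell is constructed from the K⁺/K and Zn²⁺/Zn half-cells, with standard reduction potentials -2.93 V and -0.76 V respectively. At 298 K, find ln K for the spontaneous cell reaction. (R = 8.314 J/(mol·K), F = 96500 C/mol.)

E°_cell = -0.76 − (-2.93) = 2.17 V, with n = 2 electrons transferred.
At equilibrium E = 0, so the Nernst equation gives ln K = nFE°/RT = (2)(96500)(2.17)/((8.314)(298)) = 169.04.

ln K = 169.0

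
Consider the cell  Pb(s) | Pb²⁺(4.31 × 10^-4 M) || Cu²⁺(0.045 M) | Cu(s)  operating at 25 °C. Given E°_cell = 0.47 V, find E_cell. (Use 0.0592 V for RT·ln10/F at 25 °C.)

0.530 V

Balancing electrons gives n = 2; the reaction quotient is Q = [Pb²⁺]/[Cu²⁺] = 0.00958.
At 25 °C, E = E° − (0.0592/n) log Q = 0.47 − (0.0592/2)(-2.019) = 0.470 + 0.060 = 0.530 V.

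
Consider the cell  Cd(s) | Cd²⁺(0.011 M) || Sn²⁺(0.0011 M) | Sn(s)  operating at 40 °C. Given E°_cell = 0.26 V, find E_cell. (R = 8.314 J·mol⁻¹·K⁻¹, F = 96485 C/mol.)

Balancing electrons gives n = 2; the reaction quotient is Q = [Cd²⁺]/[Sn²⁺] = 10.0.
E = E° − (RT/nF) ln Q = 0.26 − (8.314×313)/(2×96485) × (2.303) = 0.260 − 0.031 = 0.229 V.

0.229 V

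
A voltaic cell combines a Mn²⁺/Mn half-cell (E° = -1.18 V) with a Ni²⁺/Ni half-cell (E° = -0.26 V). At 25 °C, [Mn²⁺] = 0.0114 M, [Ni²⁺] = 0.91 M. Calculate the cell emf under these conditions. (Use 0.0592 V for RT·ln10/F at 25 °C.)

The Ni²⁺/Ni couple has the higher reduction potential and acts as the cathode, so E°_cell = -0.26 − (-1.18) = 0.92 V.
Balancing electrons gives n = 2; the reaction quotient is Q = [Mn²⁺]/[Ni²⁺] = 0.0125.
At 25 °C, E = E° − (0.0592/n) log Q = 0.92 − (0.0592/2)(-1.902) = 0.920 + 0.056 = 0.976 V.

0.976 V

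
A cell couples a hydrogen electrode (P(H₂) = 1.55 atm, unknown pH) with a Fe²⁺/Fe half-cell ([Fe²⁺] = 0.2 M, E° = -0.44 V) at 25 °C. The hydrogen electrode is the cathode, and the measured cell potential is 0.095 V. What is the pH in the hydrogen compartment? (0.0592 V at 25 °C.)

E°_cell = 0.44 V and n = 2.
log Q = n(E° − E)/0.0592 = 2×(0.44 − 0.095)/0.0592 = 11.655.
With Q = [Fe²⁺]·P(H₂) / [H⁺]^2, solving for [H⁺] gives log[H⁺] = -6.082, so pH = 6.08.

pH = 6.08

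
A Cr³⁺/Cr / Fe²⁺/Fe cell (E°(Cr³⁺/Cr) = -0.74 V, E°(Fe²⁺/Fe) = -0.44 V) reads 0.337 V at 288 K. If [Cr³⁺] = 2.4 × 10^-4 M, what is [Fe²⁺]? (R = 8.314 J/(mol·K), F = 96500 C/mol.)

0.076 M

From the Nernst equation, ln Q = nF(E° − E)/RT = 6×96500×(0.30 − 0.337)/(8.314×288) = -8.947, so Q = 1.3 × 10^-4.
With Q = [Cr³⁺]^2/[Fe²⁺]^3 and the known concentrations, [Fe²⁺]^3 in the denominator gives [Fe²⁺] = 0.076 M.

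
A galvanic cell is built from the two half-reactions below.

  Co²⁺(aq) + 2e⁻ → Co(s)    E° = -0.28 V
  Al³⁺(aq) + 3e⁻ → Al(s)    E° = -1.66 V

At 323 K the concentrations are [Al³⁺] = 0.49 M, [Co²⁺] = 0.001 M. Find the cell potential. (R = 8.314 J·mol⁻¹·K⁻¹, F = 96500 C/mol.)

The Co²⁺/Co couple has the higher reduction potential and acts as the cathode, so E°_cell = -0.28 − (-1.66) = 1.38 V.
Balancing electrons gives n = 6; the reaction quotient is Q = [Al³⁺]^2/[Co²⁺]^3 = 2.4 × 10^8.
E = E° − (RT/nF) ln Q = 1.38 − (8.314×323)/(6×96500) × (19.297) = 1.380 − 0.090 = 1.290 V.

1.29 V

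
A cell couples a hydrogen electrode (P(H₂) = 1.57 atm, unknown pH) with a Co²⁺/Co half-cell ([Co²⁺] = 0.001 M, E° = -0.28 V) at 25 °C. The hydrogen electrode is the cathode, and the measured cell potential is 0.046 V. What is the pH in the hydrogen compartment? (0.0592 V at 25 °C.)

pH = 5.35

E°_cell = 0.28 V and n = 2.
log Q = n(E° − E)/0.0592 = 2×(0.28 − 0.046)/0.0592 = 7.905.
With Q = [Co²⁺]·P(H₂) / [H⁺]^2, solving for [H⁺] gives log[H⁺] = -5.355, so pH = 5.35.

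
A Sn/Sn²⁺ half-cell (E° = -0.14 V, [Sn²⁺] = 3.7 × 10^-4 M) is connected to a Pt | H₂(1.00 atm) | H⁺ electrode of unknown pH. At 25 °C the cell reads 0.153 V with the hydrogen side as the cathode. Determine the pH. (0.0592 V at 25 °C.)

E°_cell = 0.14 V and n = 2.
log Q = n(E° − E)/0.0592 = 2×(0.14 − 0.153)/0.0592 = -0.439.
With Q = [Sn²⁺]·P(H₂) / [H⁺]^2, solving for [H⁺] gives log[H⁺] = -1.496, so pH = 1.50.

pH = 1.50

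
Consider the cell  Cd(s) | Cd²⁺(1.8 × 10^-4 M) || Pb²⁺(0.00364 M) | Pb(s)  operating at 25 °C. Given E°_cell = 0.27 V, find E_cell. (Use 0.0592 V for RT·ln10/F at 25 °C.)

Balancing electrons gives n = 2; the reaction quotient is Q = [Cd²⁺]/[Pb²⁺] = 0.0495.
At 25 °C, E = E° − (0.0592/n) log Q = 0.27 − (0.0592/2)(-1.306) = 0.270 + 0.039 = 0.309 V.

0.309 V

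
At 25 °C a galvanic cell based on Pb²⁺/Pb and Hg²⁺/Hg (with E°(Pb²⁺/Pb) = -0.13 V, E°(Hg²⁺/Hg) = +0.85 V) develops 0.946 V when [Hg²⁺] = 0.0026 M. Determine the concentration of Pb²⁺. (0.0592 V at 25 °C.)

From the Nernst equation, log Q = n(E° − E)/0.0592 = 2(0.98 − 0.946)/0.0592 = 1.149, so Q = 14.1.
With Q = [Pb²⁺]/[Hg²⁺] and the known concentrations, [Pb²⁺] in the numerator gives [Pb²⁺] = 0.037 M.

0.037 M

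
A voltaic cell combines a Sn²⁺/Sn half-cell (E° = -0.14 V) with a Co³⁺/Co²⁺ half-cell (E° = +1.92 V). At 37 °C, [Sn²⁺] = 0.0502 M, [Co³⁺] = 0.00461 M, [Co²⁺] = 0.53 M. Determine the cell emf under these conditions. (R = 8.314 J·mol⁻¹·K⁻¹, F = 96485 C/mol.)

1.97 V

The Co³⁺/Co²⁺ couple has the higher reduction potential and acts as the cathode, so E°_cell = +1.92 − (-0.14) = 2.06 V.
Balancing electrons gives n = 2; the reaction quotient is Q = [Sn²⁺]·[Co²⁺]^2/[Co³⁺]^2 = 664.
E = E° − (RT/nF) ln Q = 2.06 − (8.314×310)/(2×96485) × (6.498) = 2.060 − 0.087 = 1.973 V.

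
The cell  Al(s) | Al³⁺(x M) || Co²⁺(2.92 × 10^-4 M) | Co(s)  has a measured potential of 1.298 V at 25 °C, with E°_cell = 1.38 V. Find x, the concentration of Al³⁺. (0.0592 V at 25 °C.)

0.071 M

From the Nernst equation, log Q = n(E° − E)/0.0592 = 6(1.38 − 1.298)/0.0592 = 8.311, so Q = 2.05 × 10^8.
With Q = [Al³⁺]^2/[Co²⁺]^3 and the known concentrations, [Al³⁺]^2 in the numerator gives [Al³⁺] = 0.071 M.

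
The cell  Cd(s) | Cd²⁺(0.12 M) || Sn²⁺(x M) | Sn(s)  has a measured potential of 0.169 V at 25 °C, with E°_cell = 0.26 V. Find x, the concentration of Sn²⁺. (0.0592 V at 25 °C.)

From the Nernst equation, log Q = n(E° − E)/0.0592 = 2(0.26 − 0.169)/0.0592 = 3.074, so Q = 1190.
With Q = [Cd²⁺]/[Sn²⁺] and the known concentrations, [Sn²⁺] in the denominator gives [Sn²⁺] = 1 × 10^-4 M.

1 × 10^-4 M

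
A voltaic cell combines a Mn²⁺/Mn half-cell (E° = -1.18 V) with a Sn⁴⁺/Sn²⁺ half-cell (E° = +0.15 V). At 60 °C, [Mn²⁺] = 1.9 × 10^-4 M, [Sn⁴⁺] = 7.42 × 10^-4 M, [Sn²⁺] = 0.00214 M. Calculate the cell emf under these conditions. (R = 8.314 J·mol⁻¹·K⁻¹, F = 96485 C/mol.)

The Sn⁴⁺/Sn²⁺ couple has the higher reduction potential and acts as the cathode, so E°_cell = +0.15 − (-1.18) = 1.33 V.
Balancing electrons gives n = 2; the reaction quotient is Q = [Mn²⁺]·[Sn²⁺]/[Sn⁴⁺] = 5.48 × 10^-4.
E = E° − (RT/nF) ln Q = 1.33 − (8.314×333)/(2×96485) × (-7.509) = 1.330 + 0.108 = 1.438 V.

1.44 V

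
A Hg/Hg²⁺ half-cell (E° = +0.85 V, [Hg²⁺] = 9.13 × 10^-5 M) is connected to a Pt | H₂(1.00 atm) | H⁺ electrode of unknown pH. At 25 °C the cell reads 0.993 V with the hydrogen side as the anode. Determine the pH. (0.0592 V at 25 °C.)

E°_cell = 0.85 V and n = 2.
log Q = n(E° − E)/0.0592 = 2×(0.85 − 0.993)/0.0592 = -4.831.
With Q = [H⁺]^2 / ([Hg²⁺]·P(H₂)), solving for [H⁺] gives log[H⁺] = -4.435, so pH = 4.44.

pH = 4.44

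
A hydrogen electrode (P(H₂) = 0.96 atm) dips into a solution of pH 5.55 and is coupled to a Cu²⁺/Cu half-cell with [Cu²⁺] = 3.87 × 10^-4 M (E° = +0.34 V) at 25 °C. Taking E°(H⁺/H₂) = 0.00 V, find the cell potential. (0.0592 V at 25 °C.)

The Cu²⁺/Cu couple is the cathode, so E°_cell = 0.34 V; n = 2.
[H⁺] = 10^(−5.55) = 2.8 × 10^-6 M, and Q = [H⁺]^2 / ([Cu²⁺]·P(H₂)) = 2.14 × 10^-8.
E = E° − (0.0592/2) log Q = 0.34 − (0.0592/2)(-7.670) = 0.567 V.

0.57 V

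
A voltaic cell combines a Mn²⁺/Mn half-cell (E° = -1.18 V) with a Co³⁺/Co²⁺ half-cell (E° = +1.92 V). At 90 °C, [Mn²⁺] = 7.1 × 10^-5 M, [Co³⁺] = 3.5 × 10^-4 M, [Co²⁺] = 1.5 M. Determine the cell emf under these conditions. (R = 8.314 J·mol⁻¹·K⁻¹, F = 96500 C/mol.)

The Co³⁺/Co²⁺ couple has the higher reduction potential and acts as the cathode, so E°_cell = +1.92 − (-1.18) = 3.10 V.
Balancing electrons gives n = 2; the reaction quotient is Q = [Mn²⁺]·[Co²⁺]^2/[Co³⁺]^2 = 1300.
E = E° − (RT/nF) ln Q = 3.10 − (8.314×363)/(2×96500) × (7.173) = 3.100 − 0.112 = 2.988 V.

2.99 V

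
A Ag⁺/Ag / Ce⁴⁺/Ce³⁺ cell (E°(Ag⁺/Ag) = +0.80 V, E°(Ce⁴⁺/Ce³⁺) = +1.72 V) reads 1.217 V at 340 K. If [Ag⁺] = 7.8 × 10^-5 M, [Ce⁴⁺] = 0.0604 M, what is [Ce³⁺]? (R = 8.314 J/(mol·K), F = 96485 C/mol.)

0.031 M

From the Nernst equation, ln Q = nF(E° − E)/RT = 1×96485×(0.92 − 1.217)/(8.314×340) = -10.137, so Q = 3.96 × 10^-5.
With Q = [Ag⁺]·[Ce³⁺]/[Ce⁴⁺] and the known concentrations, [Ce³⁺] in the numerator gives [Ce³⁺] = 0.031 M.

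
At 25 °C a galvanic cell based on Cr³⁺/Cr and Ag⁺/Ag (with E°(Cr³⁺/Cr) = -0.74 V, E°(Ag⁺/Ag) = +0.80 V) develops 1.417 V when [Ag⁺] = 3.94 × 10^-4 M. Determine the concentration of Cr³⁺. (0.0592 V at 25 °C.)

1 × 10^-4 M

From the Nernst equation, log Q = n(E° − E)/0.0592 = 3(1.54 − 1.417)/0.0592 = 6.233, so Q = 1.71 × 10^6.
With Q = [Cr³⁺]/[Ag⁺]^3 and the known concentrations, [Cr³⁺] in the numerator gives [Cr³⁺] = 1 × 10^-4 M.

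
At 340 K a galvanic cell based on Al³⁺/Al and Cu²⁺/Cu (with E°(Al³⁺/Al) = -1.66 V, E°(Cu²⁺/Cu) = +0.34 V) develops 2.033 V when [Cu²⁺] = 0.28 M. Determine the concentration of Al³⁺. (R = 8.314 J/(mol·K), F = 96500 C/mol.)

0.005 M

From the Nernst equation, ln Q = nF(E° − E)/RT = 6×96500×(2.00 − 2.033)/(8.314×340) = -6.759, so Q = 0.00116.
With Q = [Al³⁺]^2/[Cu²⁺]^3 and the known concentrations, [Al³⁺]^2 in the numerator gives [Al³⁺] = 0.005 M.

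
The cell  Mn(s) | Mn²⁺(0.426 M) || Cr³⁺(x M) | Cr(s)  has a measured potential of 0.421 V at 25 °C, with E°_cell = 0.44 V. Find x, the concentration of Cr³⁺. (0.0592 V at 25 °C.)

From the Nernst equation, log Q = n(E° − E)/0.0592 = 6(0.44 − 0.421)/0.0592 = 1.926, so Q = 84.3.
With Q = [Mn²⁺]^3/[Cr³⁺]^2 and the known concentrations, [Cr³⁺]^2 in the denominator gives [Cr³⁺] = 0.03 M.

0.03 M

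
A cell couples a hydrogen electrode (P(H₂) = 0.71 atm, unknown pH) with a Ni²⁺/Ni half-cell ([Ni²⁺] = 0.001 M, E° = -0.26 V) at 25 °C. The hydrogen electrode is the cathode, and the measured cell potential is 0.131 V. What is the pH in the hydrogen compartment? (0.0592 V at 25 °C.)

pH = 3.75

E°_cell = 0.26 V and n = 2.
log Q = n(E° − E)/0.0592 = 2×(0.26 − 0.131)/0.0592 = 4.358.
With Q = [Ni²⁺]·P(H₂) / [H⁺]^2, solving for [H⁺] gives log[H⁺] = -3.753, so pH = 3.75.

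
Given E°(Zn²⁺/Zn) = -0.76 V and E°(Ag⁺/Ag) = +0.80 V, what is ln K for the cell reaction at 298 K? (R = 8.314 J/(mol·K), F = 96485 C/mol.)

ln K = 121.5

E°_cell = +0.80 − (-0.76) = 1.56 V, with n = 2 electrons transferred.
At equilibrium E = 0, so the Nernst equation gives ln K = nFE°/RT = (2)(96485)(1.56)/((8.314)(298)) = 121.50.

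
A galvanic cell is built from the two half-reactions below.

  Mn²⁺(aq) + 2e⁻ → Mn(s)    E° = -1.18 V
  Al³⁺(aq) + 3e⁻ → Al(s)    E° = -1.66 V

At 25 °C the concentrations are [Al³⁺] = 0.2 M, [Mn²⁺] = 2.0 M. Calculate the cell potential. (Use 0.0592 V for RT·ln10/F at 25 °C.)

The Mn²⁺/Mn couple has the higher reduction potential and acts as the cathode, so E°_cell = -1.18 − (-1.66) = 0.48 V.
Balancing electrons gives n = 6; the reaction quotient is Q = [Al³⁺]^2/[Mn²⁺]^3 = 0.00500.
At 25 °C, E = E° − (0.0592/n) log Q = 0.48 − (0.0592/6)(-2.301) = 0.480 + 0.023 = 0.503 V.

0.503 V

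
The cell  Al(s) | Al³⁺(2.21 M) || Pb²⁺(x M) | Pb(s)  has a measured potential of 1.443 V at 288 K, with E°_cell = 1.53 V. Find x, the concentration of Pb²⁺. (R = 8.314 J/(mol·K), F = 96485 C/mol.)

From the Nernst equation, ln Q = nF(E° − E)/RT = 6×96485×(1.53 − 1.443)/(8.314×288) = 21.034, so Q = 1.36 × 10^9.
With Q = [Al³⁺]^2/[Pb²⁺]^3 and the known concentrations, [Pb²⁺]^3 in the denominator gives [Pb²⁺] = 0.0015 M.

0.0015 M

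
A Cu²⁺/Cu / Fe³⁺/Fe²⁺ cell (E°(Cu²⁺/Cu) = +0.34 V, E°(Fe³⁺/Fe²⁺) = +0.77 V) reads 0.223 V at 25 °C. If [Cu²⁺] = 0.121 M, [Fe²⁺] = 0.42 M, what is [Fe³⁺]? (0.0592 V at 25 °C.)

From the Nernst equation, log Q = n(E° − E)/0.0592 = 2(0.43 − 0.223)/0.0592 = 6.993, so Q = 9.85 × 10^6.
With Q = [Cu²⁺]·[Fe²⁺]^2/[Fe³⁺]^2 and the known concentrations, [Fe³⁺]^2 in the denominator gives [Fe³⁺] = 4.7 × 10^-5 M.

4.7 × 10^-5 M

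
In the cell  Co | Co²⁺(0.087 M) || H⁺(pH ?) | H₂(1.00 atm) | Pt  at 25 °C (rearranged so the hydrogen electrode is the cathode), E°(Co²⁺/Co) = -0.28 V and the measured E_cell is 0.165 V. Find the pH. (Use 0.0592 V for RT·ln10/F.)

E°_cell = 0.28 V and n = 2.
log Q = n(E° − E)/0.0592 = 2×(0.28 − 0.165)/0.0592 = 3.885.
With Q = [Co²⁺]·P(H₂) / [H⁺]^2, solving for [H⁺] gives log[H⁺] = -2.473, so pH = 2.47.

pH = 2.47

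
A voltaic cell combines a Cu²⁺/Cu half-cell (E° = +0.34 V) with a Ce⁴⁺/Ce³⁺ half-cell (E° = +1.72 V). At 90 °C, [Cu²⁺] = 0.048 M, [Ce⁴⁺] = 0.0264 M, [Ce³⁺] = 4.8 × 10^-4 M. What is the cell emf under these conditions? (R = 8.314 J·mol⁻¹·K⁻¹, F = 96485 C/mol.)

The Ce⁴⁺/Ce³⁺ couple has the higher reduction potential and acts as the cathode, so E°_cell = +1.72 − (+0.34) = 1.38 V.
Balancing electrons gives n = 2; the reaction quotient is Q = [Cu²⁺]·[Ce³⁺]^2/[Ce⁴⁺]^2 = 1.59 × 10^-5.
E = E° − (RT/nF) ln Q = 1.38 − (8.314×363)/(2×96485) × (-11.051) = 1.380 + 0.173 = 1.553 V.

1.55 V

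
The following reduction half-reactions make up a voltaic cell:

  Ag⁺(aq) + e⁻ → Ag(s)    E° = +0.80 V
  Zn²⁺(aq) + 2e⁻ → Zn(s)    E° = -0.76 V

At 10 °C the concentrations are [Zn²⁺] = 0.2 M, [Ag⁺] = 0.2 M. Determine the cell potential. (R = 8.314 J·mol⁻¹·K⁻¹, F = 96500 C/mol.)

The Ag⁺/Ag couple has the higher reduction potential and acts as the cathode, so E°_cell = +0.80 − (-0.76) = 1.56 V.
Balancing electrons gives n = 2; the reaction quotient is Q = [Zn²⁺]/[Ag⁺]^2 = 5.00.
E = E° − (RT/nF) ln Q = 1.56 − (8.314×283)/(2×96500) × (1.609) = 1.560 − 0.020 = 1.540 V.

1.54 V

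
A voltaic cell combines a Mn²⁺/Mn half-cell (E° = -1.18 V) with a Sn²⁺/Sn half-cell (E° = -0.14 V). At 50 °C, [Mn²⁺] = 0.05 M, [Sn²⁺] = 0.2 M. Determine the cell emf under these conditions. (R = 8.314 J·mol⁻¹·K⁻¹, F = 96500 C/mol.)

1.06 V

The Sn²⁺/Sn couple has the higher reduction potential and acts as the cathode, so E°_cell = -0.14 − (-1.18) = 1.04 V.
Balancing electrons gives n = 2; the reaction quotient is Q = [Mn²⁺]/[Sn²⁺] = 0.250.
E = E° − (RT/nF) ln Q = 1.04 − (8.314×323)/(2×96500) × (-1.386) = 1.040 + 0.019 = 1.059 V.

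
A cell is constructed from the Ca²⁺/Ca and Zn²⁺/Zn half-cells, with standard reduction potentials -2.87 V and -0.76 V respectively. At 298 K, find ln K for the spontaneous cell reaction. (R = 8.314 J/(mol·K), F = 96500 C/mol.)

E°_cell = -0.76 − (-2.87) = 2.11 V, with n = 2 electrons transferred.
At equilibrium E = 0, so the Nernst equation gives ln K = nFE°/RT = (2)(96500)(2.11)/((8.314)(298)) = 164.37.

ln K = 164.4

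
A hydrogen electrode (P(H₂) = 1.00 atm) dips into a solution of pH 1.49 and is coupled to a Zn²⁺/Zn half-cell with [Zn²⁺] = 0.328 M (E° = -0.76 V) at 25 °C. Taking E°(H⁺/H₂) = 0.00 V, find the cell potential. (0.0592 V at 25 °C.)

0.69 V

The hydrogen couple is the cathode, so E°_cell = 0.76 V; n = 2.
[H⁺] = 10^(−1.49) = 0.032 M, and Q = [Zn²⁺]·P(H₂) / [H⁺]^2 = 313.
E = E° − (0.0592/2) log Q = 0.76 − (0.0592/2)(2.496) = 0.686 V.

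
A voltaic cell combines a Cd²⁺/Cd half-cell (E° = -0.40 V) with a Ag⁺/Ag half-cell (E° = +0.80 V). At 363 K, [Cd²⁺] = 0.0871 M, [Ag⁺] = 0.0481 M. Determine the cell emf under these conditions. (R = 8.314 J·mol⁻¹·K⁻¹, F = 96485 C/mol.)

1.14 V

The Ag⁺/Ag couple has the higher reduction potential and acts as the cathode, so E°_cell = +0.80 − (-0.40) = 1.20 V.
Balancing electrons gives n = 2; the reaction quotient is Q = [Cd²⁺]/[Ag⁺]^2 = 37.6.
E = E° − (RT/nF) ln Q = 1.20 − (8.314×363)/(2×96485) × (3.628) = 1.200 − 0.057 = 1.143 V.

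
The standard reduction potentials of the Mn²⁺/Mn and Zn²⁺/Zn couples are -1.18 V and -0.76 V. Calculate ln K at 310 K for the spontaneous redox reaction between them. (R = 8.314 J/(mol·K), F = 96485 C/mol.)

ln K = 31.4

E°_cell = -0.76 − (-1.18) = 0.42 V, with n = 2 electrons transferred.
At equilibrium E = 0, so the Nernst equation gives ln K = nFE°/RT = (2)(96485)(0.42)/((8.314)(310)) = 31.45.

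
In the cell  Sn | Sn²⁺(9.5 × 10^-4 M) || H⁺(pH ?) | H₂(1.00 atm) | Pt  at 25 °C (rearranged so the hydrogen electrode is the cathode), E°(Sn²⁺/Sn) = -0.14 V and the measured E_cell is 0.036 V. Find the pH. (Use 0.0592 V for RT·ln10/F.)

pH = 3.27

E°_cell = 0.14 V and n = 2.
log Q = n(E° − E)/0.0592 = 2×(0.14 − 0.036)/0.0592 = 3.514.
With Q = [Sn²⁺]·P(H₂) / [H⁺]^2, solving for [H⁺] gives log[H⁺] = -3.268, so pH = 3.27.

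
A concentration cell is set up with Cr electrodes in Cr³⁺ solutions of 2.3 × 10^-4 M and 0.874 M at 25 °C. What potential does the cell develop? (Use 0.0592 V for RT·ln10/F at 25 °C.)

0.071 V

Both half-cells are Cr³⁺/Cr, so E°_cell = 0. The concentrated side is the cathode; the cell reaction moves Cr³⁺ from high to low concentration with n = 3.
Q = [Cr³⁺]_dilute/[Cr³⁺]_conc = 2.3 × 10^-4/0.874 = 2.63 × 10^-4.
E = 0 − (0.0592/3) log Q = −(0.0592/3)(-3.580) = 0.0706 V.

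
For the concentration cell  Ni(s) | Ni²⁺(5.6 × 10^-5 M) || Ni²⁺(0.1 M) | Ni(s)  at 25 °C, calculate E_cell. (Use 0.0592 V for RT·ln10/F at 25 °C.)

0.096 V

Both half-cells are Ni²⁺/Ni, so E°_cell = 0. The concentrated side is the cathode; the cell reaction moves Ni²⁺ from high to low concentration with n = 2.
Q = [Ni²⁺]_dilute/[Ni²⁺]_conc = 5.6 × 10^-5/0.1 = 5.6 × 10^-4.
E = 0 − (0.0592/2) log Q = −(0.0592/2)(-3.252) = 0.0963 V.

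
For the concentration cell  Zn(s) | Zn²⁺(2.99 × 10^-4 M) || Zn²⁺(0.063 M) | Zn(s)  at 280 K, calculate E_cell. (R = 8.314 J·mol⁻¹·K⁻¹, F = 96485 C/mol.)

Both half-cells are Zn²⁺/Zn, so E°_cell = 0. The concentrated side is the cathode; the cell reaction moves Zn²⁺ from high to low concentration with n = 2.
Q = [Zn²⁺]_dilute/[Zn²⁺]_conc = 2.99 × 10^-4/0.063 = 0.00475.
E = 0 − (RT/nF) ln Q = −((8.314×280)/(2×96485))(-5.350) = 0.0645 V.

0.065 V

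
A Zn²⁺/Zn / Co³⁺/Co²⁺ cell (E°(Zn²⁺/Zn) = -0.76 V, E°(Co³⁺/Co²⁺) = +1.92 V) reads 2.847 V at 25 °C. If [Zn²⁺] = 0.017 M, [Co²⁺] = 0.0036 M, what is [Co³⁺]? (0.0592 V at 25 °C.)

0.31 M

From the Nernst equation, log Q = n(E° − E)/0.0592 = 2(2.68 − 2.847)/0.0592 = -5.642, so Q = 2.28 × 10^-6.
With Q = [Zn²⁺]·[Co²⁺]^2/[Co³⁺]^2 and the known concentrations, [Co³⁺]^2 in the denominator gives [Co³⁺] = 0.31 M.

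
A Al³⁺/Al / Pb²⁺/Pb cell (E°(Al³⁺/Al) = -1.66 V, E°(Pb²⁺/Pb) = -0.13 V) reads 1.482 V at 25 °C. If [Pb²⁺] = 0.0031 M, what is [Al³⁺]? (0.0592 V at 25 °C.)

0.047 M

From the Nernst equation, log Q = n(E° − E)/0.0592 = 6(1.53 − 1.482)/0.0592 = 4.865, so Q = 7.33 × 10^4.
With Q = [Al³⁺]^2/[Pb²⁺]^3 and the known concentrations, [Al³⁺]^2 in the numerator gives [Al³⁺] = 0.047 M.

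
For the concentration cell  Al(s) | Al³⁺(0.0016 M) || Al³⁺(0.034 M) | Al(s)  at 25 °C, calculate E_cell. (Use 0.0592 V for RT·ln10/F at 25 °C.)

Both half-cells are Al³⁺/Al, so E°_cell = 0. The concentrated side is the cathode; the cell reaction moves Al³⁺ from high to low concentration with n = 3.
Q = [Al³⁺]_dilute/[Al³⁺]_conc = 0.0016/0.034 = 0.0471.
E = 0 − (0.0592/3) log Q = −(0.0592/3)(-1.327) = 0.0262 V.

0.026 V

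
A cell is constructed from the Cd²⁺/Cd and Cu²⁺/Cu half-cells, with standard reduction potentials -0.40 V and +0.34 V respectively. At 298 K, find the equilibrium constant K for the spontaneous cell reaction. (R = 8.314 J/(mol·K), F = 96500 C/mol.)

1.1 × 10^25

E°_cell = +0.34 − (-0.40) = 0.74 V, with n = 2 electrons transferred.
At equilibrium E = 0, so the Nernst equation gives ln K = nFE°/RT = (2)(96500)(0.74)/((8.314)(298)) = 57.65.
K = e^57.65 = 1.1 × 10^25.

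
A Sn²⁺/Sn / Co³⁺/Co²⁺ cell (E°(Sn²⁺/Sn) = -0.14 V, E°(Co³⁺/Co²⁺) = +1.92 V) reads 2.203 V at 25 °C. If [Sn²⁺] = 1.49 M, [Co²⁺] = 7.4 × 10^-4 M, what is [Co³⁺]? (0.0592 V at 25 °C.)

From the Nernst equation, log Q = n(E° − E)/0.0592 = 2(2.06 − 2.203)/0.0592 = -4.831, so Q = 1.48 × 10^-5.
With Q = [Sn²⁺]·[Co²⁺]^2/[Co³⁺]^2 and the known concentrations, [Co³⁺]^2 in the denominator gives [Co³⁺] = 0.24 M.

0.24 M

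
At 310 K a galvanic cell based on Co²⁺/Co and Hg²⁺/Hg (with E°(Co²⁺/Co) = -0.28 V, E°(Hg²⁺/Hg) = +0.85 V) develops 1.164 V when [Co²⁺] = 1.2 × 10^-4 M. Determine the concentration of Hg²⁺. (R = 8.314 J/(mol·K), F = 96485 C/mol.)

From the Nernst equation, ln Q = nF(E° − E)/RT = 2×96485×(1.13 − 1.164)/(8.314×310) = -2.546, so Q = 0.0784.
With Q = [Co²⁺]/[Hg²⁺] and the known concentrations, [Hg²⁺] in the denominator gives [Hg²⁺] = 0.0015 M.

0.0015 M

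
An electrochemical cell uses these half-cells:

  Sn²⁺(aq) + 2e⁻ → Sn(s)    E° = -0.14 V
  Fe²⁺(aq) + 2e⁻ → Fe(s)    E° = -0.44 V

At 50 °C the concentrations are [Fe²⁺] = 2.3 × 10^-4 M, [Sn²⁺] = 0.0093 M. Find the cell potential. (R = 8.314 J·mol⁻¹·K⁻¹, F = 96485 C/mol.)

0.351 V

The Sn²⁺/Sn couple has the higher reduction potential and acts as the cathode, so E°_cell = -0.14 − (-0.44) = 0.30 V.
Balancing electrons gives n = 2; the reaction quotient is Q = [Fe²⁺]/[Sn²⁺] = 0.0247.
E = E° − (RT/nF) ln Q = 0.30 − (8.314×323)/(2×96485) × (-3.700) = 0.300 + 0.051 = 0.351 V.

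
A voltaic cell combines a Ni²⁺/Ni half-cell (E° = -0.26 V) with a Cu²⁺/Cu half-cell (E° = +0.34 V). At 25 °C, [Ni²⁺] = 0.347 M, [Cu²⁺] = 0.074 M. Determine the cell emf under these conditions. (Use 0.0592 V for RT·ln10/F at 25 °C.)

0.580 V

The Cu²⁺/Cu couple has the higher reduction potential and acts as the cathode, so E°_cell = +0.34 − (-0.26) = 0.60 V.
Balancing electrons gives n = 2; the reaction quotient is Q = [Ni²⁺]/[Cu²⁺] = 4.69.
At 25 °C, E = E° − (0.0592/n) log Q = 0.60 − (0.0592/2)(0.671) = 0.600 − 0.020 = 0.580 V.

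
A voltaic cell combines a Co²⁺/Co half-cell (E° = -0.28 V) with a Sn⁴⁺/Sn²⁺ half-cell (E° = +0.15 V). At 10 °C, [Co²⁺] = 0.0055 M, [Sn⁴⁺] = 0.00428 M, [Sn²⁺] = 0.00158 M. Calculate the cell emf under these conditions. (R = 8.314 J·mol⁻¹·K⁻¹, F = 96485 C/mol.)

The Sn⁴⁺/Sn²⁺ couple has the higher reduction potential and acts as the cathode, so E°_cell = +0.15 − (-0.28) = 0.43 V.
Balancing electrons gives n = 2; the reaction quotient is Q = [Co²⁺]·[Sn²⁺]/[Sn⁴⁺] = 0.00203.
E = E° − (RT/nF) ln Q = 0.43 − (8.314×283)/(2×96485) × (-6.200) = 0.430 + 0.076 = 0.506 V.

0.506 V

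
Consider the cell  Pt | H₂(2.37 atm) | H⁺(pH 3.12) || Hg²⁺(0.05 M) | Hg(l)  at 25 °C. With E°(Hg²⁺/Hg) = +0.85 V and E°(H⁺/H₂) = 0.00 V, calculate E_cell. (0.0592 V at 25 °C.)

1.01 V

The Hg²⁺/Hg couple is the cathode, so E°_cell = 0.85 V; n = 2.
[H⁺] = 10^(−3.12) = 7.6 × 10^-4 M, and Q = [H⁺]^2 / ([Hg²⁺]·P(H₂)) = 4.86 × 10^-6.
E = E° − (0.0592/2) log Q = 0.85 − (0.0592/2)(-5.314) = 1.007 V.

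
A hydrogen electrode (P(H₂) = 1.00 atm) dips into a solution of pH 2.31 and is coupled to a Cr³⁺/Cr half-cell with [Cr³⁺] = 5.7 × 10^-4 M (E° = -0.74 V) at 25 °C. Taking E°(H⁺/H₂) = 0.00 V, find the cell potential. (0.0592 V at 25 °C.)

0.67 V

The hydrogen couple is the cathode, so E°_cell = 0.74 V; n = 6.
[H⁺] = 10^(−2.31) = 0.0049 M, and Q = [Cr³⁺]^2·P(H₂)^3 / [H⁺]^6 = 2.35 × 10^7.
E = E° − (0.0592/6) log Q = 0.74 − (0.0592/6)(7.372) = 0.667 V.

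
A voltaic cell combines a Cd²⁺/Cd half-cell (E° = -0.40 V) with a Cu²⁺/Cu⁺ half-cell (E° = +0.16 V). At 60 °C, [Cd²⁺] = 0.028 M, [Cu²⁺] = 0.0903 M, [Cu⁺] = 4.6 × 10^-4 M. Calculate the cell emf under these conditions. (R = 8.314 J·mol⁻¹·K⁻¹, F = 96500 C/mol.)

0.763 V

The Cu²⁺/Cu⁺ couple has the higher reduction potential and acts as the cathode, so E°_cell = +0.16 − (-0.40) = 0.56 V.
Balancing electrons gives n = 2; the reaction quotient is Q = [Cd²⁺]·[Cu⁺]^2/[Cu²⁺]^2 = 7.27 × 10^-7.
E = E° − (RT/nF) ln Q = 0.56 − (8.314×333)/(2×96500) × (-14.135) = 0.560 + 0.203 = 0.763 V.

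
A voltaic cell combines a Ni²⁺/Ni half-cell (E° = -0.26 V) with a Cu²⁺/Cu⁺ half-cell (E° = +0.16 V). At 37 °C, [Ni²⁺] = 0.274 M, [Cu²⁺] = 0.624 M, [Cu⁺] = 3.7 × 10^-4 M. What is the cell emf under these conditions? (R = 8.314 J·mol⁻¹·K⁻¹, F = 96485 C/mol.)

0.636 V

The Cu²⁺/Cu⁺ couple has the higher reduction potential and acts as the cathode, so E°_cell = +0.16 − (-0.26) = 0.42 V.
Balancing electrons gives n = 2; the reaction quotient is Q = [Ni²⁺]·[Cu⁺]^2/[Cu²⁺]^2 = 9.63 × 10^-8.
E = E° − (RT/nF) ln Q = 0.42 − (8.314×310)/(2×96485) × (-16.155) = 0.420 + 0.216 = 0.636 V.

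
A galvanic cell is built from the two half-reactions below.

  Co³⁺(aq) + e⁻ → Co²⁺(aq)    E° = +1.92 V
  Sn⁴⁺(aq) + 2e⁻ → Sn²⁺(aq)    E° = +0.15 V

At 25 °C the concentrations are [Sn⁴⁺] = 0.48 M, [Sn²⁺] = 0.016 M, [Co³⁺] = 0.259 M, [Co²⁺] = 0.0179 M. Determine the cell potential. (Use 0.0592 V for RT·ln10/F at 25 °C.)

The Co³⁺/Co²⁺ couple has the higher reduction potential and acts as the cathode, so E°_cell = +1.92 − (+0.15) = 1.77 V.
Balancing electrons gives n = 2; the reaction quotient is Q = [Sn⁴⁺]·[Co²⁺]^2/([Sn²⁺]·[Co³⁺]^2) = 0.143.
At 25 °C, E = E° − (0.0592/n) log Q = 1.77 − (0.0592/2)(-0.844) = 1.770 + 0.025 = 1.795 V.

1.79 V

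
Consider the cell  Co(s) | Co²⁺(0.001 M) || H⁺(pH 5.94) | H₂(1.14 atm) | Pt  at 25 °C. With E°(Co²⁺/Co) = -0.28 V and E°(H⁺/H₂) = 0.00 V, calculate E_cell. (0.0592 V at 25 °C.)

The hydrogen couple is the cathode, so E°_cell = 0.28 V; n = 2.
[H⁺] = 10^(−5.94) = 1.1 × 10^-6 M, and Q = [Co²⁺]·P(H₂) / [H⁺]^2 = 8.65 × 10^8.
E = E° − (0.0592/2) log Q = 0.28 − (0.0592/2)(8.937) = 0.015 V.

0.015 V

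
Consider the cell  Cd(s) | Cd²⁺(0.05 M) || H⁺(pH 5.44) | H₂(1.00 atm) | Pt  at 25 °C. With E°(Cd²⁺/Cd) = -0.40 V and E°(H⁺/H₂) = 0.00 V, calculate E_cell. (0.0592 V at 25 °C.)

0.12 V

The hydrogen couple is the cathode, so E°_cell = 0.40 V; n = 2.
[H⁺] = 10^(−5.44) = 3.6 × 10^-6 M, and Q = [Cd²⁺]·P(H₂) / [H⁺]^2 = 3.79 × 10^9.
E = E° − (0.0592/2) log Q = 0.40 − (0.0592/2)(9.579) = 0.116 V.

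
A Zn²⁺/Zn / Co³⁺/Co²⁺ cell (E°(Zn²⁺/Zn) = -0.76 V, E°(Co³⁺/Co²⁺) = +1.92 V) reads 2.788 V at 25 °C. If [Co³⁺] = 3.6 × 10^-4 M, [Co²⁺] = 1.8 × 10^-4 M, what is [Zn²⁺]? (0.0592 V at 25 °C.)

From the Nernst equation, log Q = n(E° − E)/0.0592 = 2(2.68 − 2.788)/0.0592 = -3.649, so Q = 2.25 × 10^-4.
With Q = [Zn²⁺]·[Co²⁺]^2/[Co³⁺]^2 and the known concentrations, [Zn²⁺] in the numerator gives [Zn²⁺] = 9 × 10^-4 M.

9 × 10^-4 M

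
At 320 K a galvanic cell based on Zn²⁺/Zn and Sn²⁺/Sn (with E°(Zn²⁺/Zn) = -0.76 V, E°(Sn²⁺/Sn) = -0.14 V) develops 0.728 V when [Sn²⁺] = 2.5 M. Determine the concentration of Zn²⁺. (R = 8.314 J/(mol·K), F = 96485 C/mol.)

From the Nernst equation, ln Q = nF(E° − E)/RT = 2×96485×(0.62 − 0.728)/(8.314×320) = -7.833, so Q = 3.96 × 10^-4.
With Q = [Zn²⁺]/[Sn²⁺] and the known concentrations, [Zn²⁺] in the numerator gives [Zn²⁺] = 9.9 × 10^-4 M.

9.9 × 10^-4 M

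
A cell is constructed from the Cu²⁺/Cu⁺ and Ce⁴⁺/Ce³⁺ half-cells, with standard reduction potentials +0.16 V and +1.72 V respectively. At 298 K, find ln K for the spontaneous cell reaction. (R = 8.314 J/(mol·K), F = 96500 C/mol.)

ln K = 60.8

E°_cell = +1.72 − (+0.16) = 1.56 V, with n = 1 electron transferred.
At equilibrium E = 0, so the Nernst equation gives ln K = nFE°/RT = (1)(96500)(1.56)/((8.314)(298)) = 60.76.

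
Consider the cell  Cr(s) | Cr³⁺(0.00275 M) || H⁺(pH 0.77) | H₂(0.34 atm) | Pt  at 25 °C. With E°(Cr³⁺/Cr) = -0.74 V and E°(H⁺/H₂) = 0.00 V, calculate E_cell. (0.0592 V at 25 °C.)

0.76 V

The hydrogen couple is the cathode, so E°_cell = 0.74 V; n = 6.
[H⁺] = 10^(−0.77) = 0.17 M, and Q = [Cr³⁺]^2·P(H₂)^3 / [H⁺]^6 = 0.0124.
E = E° − (0.0592/6) log Q = 0.74 − (0.0592/6)(-1.907) = 0.759 V.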